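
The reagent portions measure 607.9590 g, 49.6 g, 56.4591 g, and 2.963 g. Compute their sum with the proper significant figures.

7.170 × 10² g

607.9590 g + 49.6 g + 56.4591 g + 2.963 g = 716.9811 g.
Addition/subtraction keeps the fewest decimal places: 607.9590 → 4 decimal places, 49.6 → 1 decimal place, 56.4591 → 4 decimal places, 2.963 → 3 decimal places; limit is 1.
Rounded to 1 decimal place: 7.170 × 10² g.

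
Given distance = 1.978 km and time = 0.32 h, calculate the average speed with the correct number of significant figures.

6.2 km/h

average speed = 1.978 km ÷ 0.32 h = 6.18125 km/h.
1.978 has 4 significant figures; 0.32 has 2.
Division/multiplication keeps the fewest: 2 significant figures.
Rounded: 6.2 km/h.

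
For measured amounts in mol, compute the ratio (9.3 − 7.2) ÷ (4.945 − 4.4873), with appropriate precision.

9.3 − 7.2 = 2.1, limited to 1 d.p. → 2 s.f.; 4.945 − 4.4873 = 0.4577, limited to 3 d.p. → 3 s.f.
Carrying full precision, 2.1 ÷ 0.4577 = 4.58815818222…; keep min(2, 3) = 2 s.f.
Rounded to 2 significant figures: 4.6.

4.6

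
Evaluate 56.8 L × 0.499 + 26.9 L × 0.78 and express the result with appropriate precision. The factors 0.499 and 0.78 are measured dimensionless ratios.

56.8 × 0.499 = 28.3432 → 28.3 L (3 s.f., last digit at the 10^-1 place).
26.9 × 0.78 = 20.982 → 21 L (2 s.f., last digit at the 10^0 place).
Sum: 49.3252 L; keep the coarser place, 10^0.
Result: 49 L.

49 L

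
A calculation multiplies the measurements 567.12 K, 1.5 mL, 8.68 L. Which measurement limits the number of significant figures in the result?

567.12 K → 5 s.f.; 1.5 mL → 2 s.f.; 8.68 L → 3 s.f.
The fewest is 2 significant figures, from 1.5 mL.

1.5 mL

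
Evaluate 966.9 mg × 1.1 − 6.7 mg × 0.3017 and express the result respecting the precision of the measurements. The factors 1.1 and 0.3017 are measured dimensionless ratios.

1.1 × 10³ mg

966.9 × 1.1 = 1063.59 → 1.1 × 10³ mg (2 s.f., last digit at the 10^2 place).
6.7 × 0.3017 = 2.02139 → 2.0 mg (2 s.f., last digit at the 10^-1 place).
Difference: 1061.56861 mg; keep the coarser place, 10^2.
Result: 1.1 × 10³ mg.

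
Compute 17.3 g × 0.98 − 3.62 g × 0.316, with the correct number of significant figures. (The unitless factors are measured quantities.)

16 g

17.3 × 0.98 = 16.954 → 17 g (2 s.f., last digit at the 10^0 place).
3.62 × 0.316 = 1.14392 → 1.14 g (3 s.f., last digit at the 10^-2 place).
Difference: 15.81008 g; keep the coarser place, 10^0.
Result: 16 g.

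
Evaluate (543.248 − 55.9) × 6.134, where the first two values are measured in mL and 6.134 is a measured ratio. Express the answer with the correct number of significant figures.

543.248 mL − 55.9 mL = 487.348 mL; the difference is limited to 1 decimal place (4 s.f.).
Carrying full precision, 487.348 × 6.134 = 2989.392632 mL; 6.134 has 4 s.f., so the result keeps min(4, 4) = 4 s.f.
Rounded to 4 significant figures: 2989 mL.

2989 mL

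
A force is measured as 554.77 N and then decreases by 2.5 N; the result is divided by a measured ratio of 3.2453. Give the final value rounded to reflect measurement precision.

170.2 N

554.77 N − 2.5 N = 552.27 N; the difference is limited to 1 decimal place (4 s.f.).
Carrying full precision, 552.27 ÷ 3.2453 = 170.175330478… N; 3.2453 has 5 s.f., so the result keeps min(4, 5) = 4 s.f.
Rounded to 4 significant figures: 170.2 N.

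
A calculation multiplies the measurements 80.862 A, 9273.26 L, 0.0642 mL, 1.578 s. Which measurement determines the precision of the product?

80.862 A → 5 s.f.; 9273.26 L → 6 s.f.; 0.0642 mL → 3 s.f.; 1.578 s → 4 s.f.
The fewest is 3 significant figures, from 0.0642 mL.

0.0642 mL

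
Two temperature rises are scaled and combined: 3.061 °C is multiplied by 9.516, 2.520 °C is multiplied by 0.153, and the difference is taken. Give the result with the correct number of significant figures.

3.061 × 9.516 = 29.128476 → 29.13 °C (4 s.f., last digit at the 10^-2 place).
2.520 × 0.153 = 0.38556 → 0.386 °C (3 s.f., last digit at the 10^-3 place).
Difference: 28.742916 °C; keep the coarser place, 10^-2.
Result: 28.74 °C.

28.74 °C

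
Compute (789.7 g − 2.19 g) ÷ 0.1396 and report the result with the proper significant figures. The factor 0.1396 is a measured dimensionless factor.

789.7 g − 2.19 g = 787.51 g; the difference is limited to 1 decimal place (4 s.f.).
Carrying full precision, 787.51 ÷ 0.1396 = 5641.18911175… g; 0.1396 has 4 s.f., so the result keeps min(4, 4) = 4 s.f.
Rounded to 4 significant figures: 5641 g.

5641 g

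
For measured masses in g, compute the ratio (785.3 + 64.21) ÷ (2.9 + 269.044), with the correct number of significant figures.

785.3 + 64.21 = 849.51, limited to 1 d.p. → 4 s.f.; 2.9 + 269.044 = 271.944, limited to 1 d.p. → 4 s.f.
Carrying full precision, 849.51 ÷ 271.944 = 3.12384167329…; keep min(4, 4) = 4 s.f.
Rounded to 4 significant figures: 3.124.

3.124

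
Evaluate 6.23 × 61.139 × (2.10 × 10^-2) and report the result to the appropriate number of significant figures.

6.23 × 61.139 × (2.10 × 10^-2) = 7.99881537
Multiplication/division keeps the fewest significant figures: 6.23 → 3 s.f., 61.139 → 5 s.f., 2.10 × 10^-2 → 3 s.f.; limit is 3.
Rounded to 3 significant figures: 8.00.

8.00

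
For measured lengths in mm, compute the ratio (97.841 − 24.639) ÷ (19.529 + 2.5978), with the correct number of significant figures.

3.3083

97.841 − 24.639 = 73.202, limited to 3 d.p. → 5 s.f.; 19.529 + 2.5978 = 22.1268, limited to 3 d.p. → 5 s.f.
Carrying full precision, 73.202 ÷ 22.1268 = 3.30829582226…; keep min(5, 5) = 5 s.f.
Rounded to 5 significant figures: 3.3083.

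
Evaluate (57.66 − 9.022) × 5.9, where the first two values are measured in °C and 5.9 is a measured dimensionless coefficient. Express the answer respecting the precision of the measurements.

2.9 × 10^2 °C

57.66 °C − 9.022 °C = 48.638 °C; the difference is limited to 2 decimal places (4 s.f.).
Carrying full precision, 48.638 × 5.9 = 286.9642 °C; 5.9 has 2 s.f., so the result keeps min(4, 2) = 2 s.f.
Rounded to 2 significant figures: 2.9 × 10^2 °C.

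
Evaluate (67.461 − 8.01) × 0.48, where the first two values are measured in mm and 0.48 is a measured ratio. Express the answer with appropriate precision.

29 mm

67.461 mm − 8.01 mm = 59.451 mm; the difference is limited to 2 decimal places (4 s.f.).
Carrying full precision, 59.451 × 0.48 = 28.53648 mm; 0.48 has 2 s.f., so the result keeps min(4, 2) = 2 s.f.
Rounded to 2 significant figures: 29 mm.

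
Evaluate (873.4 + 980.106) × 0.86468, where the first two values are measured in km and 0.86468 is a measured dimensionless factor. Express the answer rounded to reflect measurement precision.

1602.7 km

873.4 km + 980.106 km = 1853.506 km; the sum is limited to 1 decimal place (5 s.f.).
Carrying full precision, 1853.506 × 0.86468 = 1602.68956808 km; 0.86468 has 5 s.f., so the result keeps min(5, 5) = 5 s.f.
Rounded to 5 significant figures: 1602.7 km.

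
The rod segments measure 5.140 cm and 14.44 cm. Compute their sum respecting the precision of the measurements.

5.140 cm + 14.44 cm = 19.580 cm.
Addition/subtraction keeps the fewest decimal places: 5.140 → 3 decimal places, 14.44 → 2 decimal places; limit is 2.
Rounded to 2 decimal places: 19.58 cm.

19.58 cm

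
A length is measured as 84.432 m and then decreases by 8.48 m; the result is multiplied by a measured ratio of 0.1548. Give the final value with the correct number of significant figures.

11.76 m

84.432 m − 8.48 m = 75.952 m; the difference is limited to 2 decimal places (4 s.f.).
Carrying full precision, 75.952 × 0.1548 = 11.7573696 m; 0.1548 has 4 s.f., so the result keeps min(4, 4) = 4 s.f.
Rounded to 4 significant figures: 11.76 m.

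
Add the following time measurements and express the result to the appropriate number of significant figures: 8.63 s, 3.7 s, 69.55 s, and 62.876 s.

144.8 s

8.63 s + 3.7 s + 69.55 s + 62.876 s = 144.756 s.
Addition/subtraction keeps the fewest decimal places: 8.63 → 2 decimal places, 3.7 → 1 decimal place, 69.55 → 2 decimal places, 62.876 → 3 decimal places; limit is 1.
Rounded to 1 decimal place: 144.8 s.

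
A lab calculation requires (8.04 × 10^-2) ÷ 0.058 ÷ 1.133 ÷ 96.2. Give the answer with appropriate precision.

(8.04 × 10^-2) ÷ 0.058 ÷ 1.133 ÷ 96.2 = 0.012718124536…
Multiplication/division keeps the fewest significant figures: 8.04 × 10^-2 → 3 s.f., 0.058 → 2 s.f., 1.133 → 4 s.f., 96.2 → 3 s.f.; limit is 2.
Rounded to 2 significant figures: 0.013.

0.013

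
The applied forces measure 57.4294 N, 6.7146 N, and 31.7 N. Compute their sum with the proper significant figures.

95.8 N

57.4294 N + 6.7146 N + 31.7 N = 95.8440 N.
Addition/subtraction keeps the fewest decimal places: 57.4294 → 4 decimal places, 6.7146 → 4 decimal places, 31.7 → 1 decimal place; limit is 1.
Rounded to 1 decimal place: 95.8 N.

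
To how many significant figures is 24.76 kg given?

24.76: every digit is nonzero and significant.

4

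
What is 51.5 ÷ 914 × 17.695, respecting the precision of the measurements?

0.997

51.5 ÷ 914 × 17.695 = 0.997037746171…
Multiplication/division keeps the fewest significant figures: 51.5 → 3 s.f., 914 → 3 s.f., 17.695 → 5 s.f.; limit is 3.
Rounded to 3 significant figures: 0.997.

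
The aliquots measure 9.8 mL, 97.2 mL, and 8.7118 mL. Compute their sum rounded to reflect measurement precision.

115.7 mL

9.8 mL + 97.2 mL + 8.7118 mL = 115.7118 mL.
Addition/subtraction keeps the fewest decimal places: 9.8 → 1 decimal place, 97.2 → 1 decimal place, 8.7118 → 4 decimal places; limit is 1.
Rounded to 1 decimal place: 115.7 mL.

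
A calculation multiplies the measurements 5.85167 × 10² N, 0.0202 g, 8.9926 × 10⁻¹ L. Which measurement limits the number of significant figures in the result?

0.0202 g

5.85167 × 10² N → 6 s.f.; 0.0202 g → 3 s.f.; 8.9926 × 10⁻¹ L → 5 s.f.
The fewest is 3 significant figures, from 0.0202 g.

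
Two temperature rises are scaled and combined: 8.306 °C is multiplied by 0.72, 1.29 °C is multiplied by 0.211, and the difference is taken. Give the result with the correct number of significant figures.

8.306 × 0.72 = 5.98032 → 6.0 °C (2 s.f., last digit at the 10^-1 place).
1.29 × 0.211 = 0.27219 → 0.272 °C (3 s.f., last digit at the 10^-3 place).
Difference: 5.70813 °C; keep the coarser place, 10^-1.
Result: 5.7 °C.

5.7 °C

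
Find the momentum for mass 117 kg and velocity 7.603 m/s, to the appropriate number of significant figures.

890. kg·m/s

momentum = 117 kg × 7.603 m/s = 889.551 kg·m/s.
117 has 3 significant figures; 7.603 has 4.
Division/multiplication keeps the fewest: 3 significant figures.
Rounded: 890. kg·m/s.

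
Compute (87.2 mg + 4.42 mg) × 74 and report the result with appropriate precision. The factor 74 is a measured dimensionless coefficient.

87.2 mg + 4.42 mg = 91.62 mg; the sum is limited to 1 decimal place (3 s.f.).
Carrying full precision, 91.62 × 74 = 6779.88 mg; 74 has 2 s.f., so the result keeps min(3, 2) = 2 s.f.
Rounded to 2 significant figures: 6.8 × 10³ mg.

6.8 × 10³ mg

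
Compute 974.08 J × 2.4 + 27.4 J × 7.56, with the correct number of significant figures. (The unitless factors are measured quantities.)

2.5 × 10³ J

974.08 × 2.4 = 2337.792 → 2.3 × 10³ J (2 s.f., last digit at the 10^2 place).
27.4 × 7.56 = 207.144 → 2.07 × 10² J (3 s.f., last digit at the 10^0 place).
Sum: 2544.936 J; keep the coarser place, 10^2.
Result: 2.5 × 10³ J.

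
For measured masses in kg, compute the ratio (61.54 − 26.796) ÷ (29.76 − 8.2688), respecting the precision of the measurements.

61.54 − 26.796 = 34.744, limited to 2 d.p. → 4 s.f.; 29.76 − 8.2688 = 21.4912, limited to 2 d.p. → 4 s.f.
Carrying full precision, 34.744 ÷ 21.4912 = 1.61666170339…; keep min(4, 4) = 4 s.f.
Rounded to 4 significant figures: 1.617.

1.617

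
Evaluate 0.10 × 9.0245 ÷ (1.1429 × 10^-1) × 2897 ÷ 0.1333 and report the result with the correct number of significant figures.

0.10 × 9.0245 ÷ (1.1429 × 10^-1) × 2897 ÷ 0.1333 = 171606.313732…
Multiplication/division keeps the fewest significant figures: 0.10 → 2 s.f., 9.0245 → 5 s.f., 1.1429 × 10^-1 → 5 s.f., 2897 → 4 s.f., 0.1333 → 4 s.f.; limit is 2.
Rounded to 2 significant figures: 1.7 × 10^5.

1.7 × 10^5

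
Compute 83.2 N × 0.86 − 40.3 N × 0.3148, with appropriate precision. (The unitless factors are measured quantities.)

83.2 × 0.86 = 71.552 → 72 N (2 s.f., last digit at the 10^0 place).
40.3 × 0.3148 = 12.68644 → 12.7 N (3 s.f., last digit at the 10^-1 place).
Difference: 58.86556 N; keep the coarser place, 10^0.
Result: 59 N.

59 N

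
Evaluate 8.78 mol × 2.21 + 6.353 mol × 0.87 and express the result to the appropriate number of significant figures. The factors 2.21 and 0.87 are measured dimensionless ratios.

8.78 × 2.21 = 19.4038 → 19.4 mol (3 s.f., last digit at the 10^-1 place).
6.353 × 0.87 = 5.52711 → 5.5 mol (2 s.f., last digit at the 10^-1 place).
Sum: 24.93091 mol; keep the coarser place, 10^-1.
Result: 24.9 mol.

24.9 mol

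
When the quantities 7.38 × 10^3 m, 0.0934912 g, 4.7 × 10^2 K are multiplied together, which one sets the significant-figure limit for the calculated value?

4.7 × 10^2 K

7.38 × 10^3 m → 3 s.f.; 0.0934912 g → 6 s.f.; 4.7 × 10^2 K → 2 s.f.
The fewest is 2 significant figures, from 4.7 × 10^2 K.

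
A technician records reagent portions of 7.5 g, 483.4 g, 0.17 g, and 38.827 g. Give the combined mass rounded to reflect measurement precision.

7.5 g + 483.4 g + 0.17 g + 38.827 g = 529.897 g.
Addition/subtraction keeps the fewest decimal places: 7.5 → 1 decimal place, 483.4 → 1 decimal place, 0.17 → 2 decimal places, 38.827 → 3 decimal places; limit is 1.
Rounded to 1 decimal place: 529.9 g.

529.9 g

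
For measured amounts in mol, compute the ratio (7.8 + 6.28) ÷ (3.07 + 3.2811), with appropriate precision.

2.22

7.8 + 6.28 = 14.08, limited to 1 d.p. → 3 s.f.; 3.07 + 3.2811 = 6.3511, limited to 2 d.p. → 3 s.f.
Carrying full precision, 14.08 ÷ 6.3511 = 2.216938798…; keep min(3, 3) = 3 s.f.
Rounded to 3 significant figures: 2.22.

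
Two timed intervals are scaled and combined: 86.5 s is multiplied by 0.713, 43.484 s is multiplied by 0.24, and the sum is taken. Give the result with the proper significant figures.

72 s

86.5 × 0.713 = 61.6745 → 61.7 s (3 s.f., last digit at the 10^-1 place).
43.484 × 0.24 = 10.43616 → 10. s (2 s.f., last digit at the 10^0 place).
Sum: 72.11066 s; keep the coarser place, 10^0.
Result: 72 s.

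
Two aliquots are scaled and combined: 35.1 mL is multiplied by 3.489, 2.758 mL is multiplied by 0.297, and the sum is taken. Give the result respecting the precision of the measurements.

123 mL

35.1 × 3.489 = 122.4639 → 122 mL (3 s.f., last digit at the 10^0 place).
2.758 × 0.297 = 0.819126 → 0.819 mL (3 s.f., last digit at the 10^-3 place).
Sum: 123.283026 mL; keep the coarser place, 10^0.
Result: 123 mL.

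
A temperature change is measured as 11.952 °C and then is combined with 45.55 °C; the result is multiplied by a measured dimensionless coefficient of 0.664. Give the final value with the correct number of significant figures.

38.2 °C

11.952 °C + 45.55 °C = 57.502 °C; the sum is limited to 2 decimal places (4 s.f.).
Carrying full precision, 57.502 × 0.664 = 38.181328 °C; 0.664 has 3 s.f., so the result keeps min(4, 3) = 3 s.f.
Rounded to 3 significant figures: 38.2 °C.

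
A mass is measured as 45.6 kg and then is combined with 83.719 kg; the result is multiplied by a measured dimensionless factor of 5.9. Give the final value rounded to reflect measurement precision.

7.6 × 10² kg

45.6 kg + 83.719 kg = 129.319 kg; the sum is limited to 1 decimal place (4 s.f.).
Carrying full precision, 129.319 × 5.9 = 762.9821 kg; 5.9 has 2 s.f., so the result keeps min(4, 2) = 2 s.f.
Rounded to 2 significant figures: 7.6 × 10² kg.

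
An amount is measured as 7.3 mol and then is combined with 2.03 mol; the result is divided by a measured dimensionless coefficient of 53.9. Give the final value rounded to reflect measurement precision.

1.7 × 10^-1 mol

7.3 mol + 2.03 mol = 9.33 mol; the sum is limited to 1 decimal place (2 s.f.).
Carrying full precision, 9.33 ÷ 53.9 = 0.173098330241… mol; 53.9 has 3 s.f., so the result keeps min(2, 3) = 2 s.f.
Rounded to 2 significant figures: 1.7 × 10^-1 mol.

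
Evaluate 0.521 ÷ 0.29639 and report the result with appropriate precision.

0.521 ÷ 0.29639 = 1.75781908971…
Multiplication/division keeps the fewest significant figures: 0.521 → 3 s.f., 0.29639 → 5 s.f.; limit is 3.
Rounded to 3 significant figures: 1.76.

1.76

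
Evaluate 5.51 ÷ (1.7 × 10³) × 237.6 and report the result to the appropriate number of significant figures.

5.51 ÷ (1.7 × 10³) × 237.6 = 0.770103529412…
Multiplication/division keeps the fewest significant figures: 5.51 → 3 s.f., 1.7 × 10³ → 2 s.f., 237.6 → 4 s.f.; limit is 2.
Rounded to 2 significant figures: 0.77.

0.77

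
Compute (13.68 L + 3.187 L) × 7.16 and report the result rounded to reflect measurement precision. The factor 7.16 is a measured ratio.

121 L

13.68 L + 3.187 L = 16.867 L; the sum is limited to 2 decimal places (4 s.f.).
Carrying full precision, 16.867 × 7.16 = 120.76772 L; 7.16 has 3 s.f., so the result keeps min(4, 3) = 3 s.f.
Rounded to 3 significant figures: 121 L.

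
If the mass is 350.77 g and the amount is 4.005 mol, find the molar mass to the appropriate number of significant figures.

87.58 g/mol

molar mass = 350.77 g ÷ 4.005 mol = 87.5830212235… g/mol.
350.77 has 5 significant figures; 4.005 has 4.
Division/multiplication keeps the fewest: 4 significant figures.
Rounded: 87.58 g/mol.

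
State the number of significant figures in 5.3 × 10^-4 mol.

2

5.3 × 10^-4: in scientific notation every digit of the coefficient is significant.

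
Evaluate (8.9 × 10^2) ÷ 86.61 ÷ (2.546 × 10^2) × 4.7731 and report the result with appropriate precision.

(8.9 × 10^2) ÷ 86.61 ÷ (2.546 × 10^2) × 4.7731 = 0.192647821364…
Multiplication/division keeps the fewest significant figures: 8.9 × 10^2 → 2 s.f., 86.61 → 4 s.f., 2.546 × 10^2 → 4 s.f., 4.7731 → 5 s.f.; limit is 2.
Rounded to 2 significant figures: 0.19.

0.19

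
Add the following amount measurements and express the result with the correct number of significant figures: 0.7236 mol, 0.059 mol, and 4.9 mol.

5.7 mol

0.7236 mol + 0.059 mol + 4.9 mol = 5.6826 mol.
Addition/subtraction keeps the fewest decimal places: 0.7236 → 4 decimal places, 0.059 → 3 decimal places, 4.9 → 1 decimal place; limit is 1.
Rounded to 1 decimal place: 5.7 mol.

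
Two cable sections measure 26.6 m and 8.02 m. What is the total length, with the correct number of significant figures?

34.6 m

26.6 m + 8.02 m = 34.62 m.
Addition/subtraction keeps the fewest decimal places: 26.6 → 1 decimal place, 8.02 → 2 decimal places; limit is 1.
Rounded to 1 decimal place: 34.6 m.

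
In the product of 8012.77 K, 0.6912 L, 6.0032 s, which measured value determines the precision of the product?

0.6912 L

8012.77 K → 6 s.f.; 0.6912 L → 4 s.f.; 6.0032 s → 5 s.f.
The fewest is 4 significant figures, from 0.6912 L.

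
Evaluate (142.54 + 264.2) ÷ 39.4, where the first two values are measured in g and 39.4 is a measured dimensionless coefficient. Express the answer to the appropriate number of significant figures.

10.3 g

142.54 g + 264.2 g = 406.74 g; the sum is limited to 1 decimal place (4 s.f.).
Carrying full precision, 406.74 ÷ 39.4 = 10.3233502538… g; 39.4 has 3 s.f., so the result keeps min(4, 3) = 3 s.f.
Rounded to 3 significant figures: 10.3 g.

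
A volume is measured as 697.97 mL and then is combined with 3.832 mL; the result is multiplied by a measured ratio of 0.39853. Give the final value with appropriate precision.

697.97 mL + 3.832 mL = 701.802 mL; the sum is limited to 2 decimal places (5 s.f.).
Carrying full precision, 701.802 × 0.39853 = 279.68915106 mL; 0.39853 has 5 s.f., so the result keeps min(5, 5) = 5 s.f.
Rounded to 5 significant figures: 279.69 mL.

279.69 mL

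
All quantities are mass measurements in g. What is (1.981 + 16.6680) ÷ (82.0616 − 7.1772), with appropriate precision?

0.24904

1.981 + 16.6680 = 18.6490, limited to 3 d.p. → 5 s.f.; 82.0616 − 7.1772 = 74.8844, limited to 4 d.p. → 6 s.f.
Carrying full precision, 18.6490 ÷ 74.8844 = 0.249037182644…; keep min(5, 6) = 5 s.f.
Rounded to 5 significant figures: 0.24904.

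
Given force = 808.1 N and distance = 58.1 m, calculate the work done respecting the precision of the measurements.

4.70 × 10⁴ J

work done = 808.1 N × 58.1 m = 46950.61 J.
808.1 has 4 significant figures; 58.1 has 3.
Division/multiplication keeps the fewest: 3 significant figures.
Rounded: 4.70 × 10⁴ J.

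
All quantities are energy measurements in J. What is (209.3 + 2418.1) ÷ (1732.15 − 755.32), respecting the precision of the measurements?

209.3 + 2418.1 = 2627.4, limited to 1 d.p. → 5 s.f.; 1732.15 − 755.32 = 976.83, limited to 2 d.p. → 5 s.f.
Carrying full precision, 2627.4 ÷ 976.83 = 2.68972083167…; keep min(5, 5) = 5 s.f.
Rounded to 5 significant figures: 2.6897.

2.6897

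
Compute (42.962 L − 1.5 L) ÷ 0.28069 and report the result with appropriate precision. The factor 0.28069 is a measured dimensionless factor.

42.962 L − 1.5 L = 41.462 L; the difference is limited to 1 decimal place (3 s.f.).
Carrying full precision, 41.462 ÷ 0.28069 = 147.714560547… L; 0.28069 has 5 s.f., so the result keeps min(3, 5) = 3 s.f.
Rounded to 3 significant figures: 148 L.

148 L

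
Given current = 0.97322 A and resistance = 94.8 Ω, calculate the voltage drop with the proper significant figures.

92.3 V

voltage drop = 0.97322 A × 94.8 Ω = 92.261256 V.
0.97322 has 5 significant figures; 94.8 has 3.
Division/multiplication keeps the fewest: 3 significant figures.
Rounded: 92.3 V.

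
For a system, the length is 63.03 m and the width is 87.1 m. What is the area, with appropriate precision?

5.49 × 10³ m²

area = 63.03 m × 87.1 m = 5489.913 m².
63.03 has 4 significant figures; 87.1 has 3.
Division/multiplication keeps the fewest: 3 significant figures.
Rounded: 5.49 × 10³ m².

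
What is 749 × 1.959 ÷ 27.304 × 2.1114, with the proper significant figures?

749 × 1.959 ÷ 27.304 × 2.1114 = 113.464628531…
Multiplication/division keeps the fewest significant figures: 749 → 3 s.f., 1.959 → 4 s.f., 27.304 → 5 s.f., 2.1114 → 5 s.f.; limit is 3.
Rounded to 3 significant figures: 1.13 × 10².

1.13 × 10²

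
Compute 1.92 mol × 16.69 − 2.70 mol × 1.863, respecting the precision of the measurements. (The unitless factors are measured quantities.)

27.0 mol

1.92 × 16.69 = 32.0448 → 32.0 mol (3 s.f., last digit at the 10^-1 place).
2.70 × 1.863 = 5.0301 → 5.03 mol (3 s.f., last digit at the 10^-2 place).
Difference: 27.0147 mol; keep the coarser place, 10^-1.
Result: 27.0 mol.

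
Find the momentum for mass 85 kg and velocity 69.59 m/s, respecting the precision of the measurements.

5.9 × 10³ kg·m/s

momentum = 85 kg × 69.59 m/s = 5915.15 kg·m/s.
85 has 2 significant figures; 69.59 has 4.
Division/multiplication keeps the fewest: 2 significant figures.
Rounded: 5.9 × 10³ kg·m/s.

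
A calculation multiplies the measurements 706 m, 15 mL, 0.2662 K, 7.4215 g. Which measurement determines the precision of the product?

15 mL

706 m → 3 s.f.; 15 mL → 2 s.f.; 0.2662 K → 4 s.f.; 7.4215 g → 5 s.f.
The fewest is 2 significant figures, from 15 mL.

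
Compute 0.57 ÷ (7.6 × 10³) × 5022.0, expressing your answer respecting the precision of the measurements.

0.57 ÷ (7.6 × 10³) × 5022.0 = 0.37665
Multiplication/division keeps the fewest significant figures: 0.57 → 2 s.f., 7.6 × 10³ → 2 s.f., 5022.0 → 5 s.f.; limit is 2.
Rounded to 2 significant figures: 0.38.

0.38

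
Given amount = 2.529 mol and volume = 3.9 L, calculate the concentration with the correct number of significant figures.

concentration = 2.529 mol ÷ 3.9 L = 0.648461538462… mol/L.
2.529 has 4 significant figures; 3.9 has 2.
Division/multiplication keeps the fewest: 2 significant figures.
Rounded: 0.65 mol/L.

0.65 mol/L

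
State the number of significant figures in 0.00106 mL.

3

0.00106: leading zeros are not significant; zeros between nonzero digits are significant.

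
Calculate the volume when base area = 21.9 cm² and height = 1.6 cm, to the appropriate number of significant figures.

35 cm³

volume = 21.9 cm² × 1.6 cm = 35.04 cm³.
21.9 has 3 significant figures; 1.6 has 2.
Division/multiplication keeps the fewest: 2 significant figures.
Rounded: 35 cm³.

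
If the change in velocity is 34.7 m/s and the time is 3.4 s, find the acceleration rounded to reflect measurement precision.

acceleration = 34.7 m/s ÷ 3.4 s = 10.2058823529… m/s².
34.7 has 3 significant figures; 3.4 has 2.
Division/multiplication keeps the fewest: 2 significant figures.
Rounded: 10. m/s².

10. m/s²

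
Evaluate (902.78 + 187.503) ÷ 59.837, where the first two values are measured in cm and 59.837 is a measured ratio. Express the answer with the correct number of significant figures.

902.78 cm + 187.503 cm = 1090.283 cm; the sum is limited to 2 decimal places (6 s.f.).
Carrying full precision, 1090.283 ÷ 59.837 = 18.2208833999… cm; 59.837 has 5 s.f., so the result keeps min(6, 5) = 5 s.f.
Rounded to 5 significant figures: 18.221 cm.

18.221 cm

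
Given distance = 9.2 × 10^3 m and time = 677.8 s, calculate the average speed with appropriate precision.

average speed = 9.2 × 10^3 m ÷ 677.8 s = 13.5733254647… m/s.
9.2 × 10^3 has 2 significant figures; 677.8 has 4.
Division/multiplication keeps the fewest: 2 significant figures.
Rounded: 14 m/s.

14 m/s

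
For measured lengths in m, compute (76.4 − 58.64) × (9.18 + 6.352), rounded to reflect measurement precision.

76.4 − 58.64 = 17.76, limited to 1 d.p. → 3 s.f.; 9.18 + 6.352 = 15.532, limited to 2 d.p. → 4 s.f.
Carrying full precision, 17.76 × 15.532 = 275.84832; keep min(3, 4) = 3 s.f.
Rounded to 3 significant figures: 276 m².

276 m²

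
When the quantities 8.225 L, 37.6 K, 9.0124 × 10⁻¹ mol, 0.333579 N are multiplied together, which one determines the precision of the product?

8.225 L → 4 s.f.; 37.6 K → 3 s.f.; 9.0124 × 10⁻¹ mol → 5 s.f.; 0.333579 N → 6 s.f.
The fewest is 3 significant figures, from 37.6 K.

37.6 K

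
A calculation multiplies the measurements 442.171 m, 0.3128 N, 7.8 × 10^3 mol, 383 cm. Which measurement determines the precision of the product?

442.171 m → 6 s.f.; 0.3128 N → 4 s.f.; 7.8 × 10^3 mol → 2 s.f.; 383 cm → 3 s.f.
The fewest is 2 significant figures, from 7.8 × 10^3 mol.

7.8 × 10^3 mol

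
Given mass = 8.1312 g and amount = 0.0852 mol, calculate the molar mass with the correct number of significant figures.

molar mass = 8.1312 g ÷ 0.0852 mol = 95.4366197183… g/mol.
8.1312 has 5 significant figures; 0.0852 has 3.
Division/multiplication keeps the fewest: 3 significant figures.
Rounded: 95.4 g/mol.

95.4 g/mol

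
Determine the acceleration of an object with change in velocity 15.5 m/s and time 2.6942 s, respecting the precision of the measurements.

acceleration = 15.5 m/s ÷ 2.6942 s = 5.75309925024… m/s².
15.5 has 3 significant figures; 2.6942 has 5.
Division/multiplication keeps the fewest: 3 significant figures.
Rounded: 5.75 m/s².

5.75 m/s²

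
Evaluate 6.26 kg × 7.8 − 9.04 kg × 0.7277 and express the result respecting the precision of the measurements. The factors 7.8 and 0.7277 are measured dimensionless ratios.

42 kg

6.26 × 7.8 = 48.828 → 49 kg (2 s.f., last digit at the 10^0 place).
9.04 × 0.7277 = 6.578408 → 6.58 kg (3 s.f., last digit at the 10^-2 place).
Difference: 42.249592 kg; keep the coarser place, 10^0.
Result: 42 kg.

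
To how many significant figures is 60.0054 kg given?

60.0054: zeros between nonzero digits are significant.

6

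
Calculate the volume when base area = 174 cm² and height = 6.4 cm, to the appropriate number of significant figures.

1.1 × 10³ cm³

volume = 174 cm² × 6.4 cm = 1113.6 cm³.
174 has 3 significant figures; 6.4 has 2.
Division/multiplication keeps the fewest: 2 significant figures.
Rounded: 1.1 × 10³ cm³.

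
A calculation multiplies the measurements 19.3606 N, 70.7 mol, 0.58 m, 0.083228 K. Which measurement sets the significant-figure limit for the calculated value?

19.3606 N → 6 s.f.; 70.7 mol → 3 s.f.; 0.58 m → 2 s.f.; 0.083228 K → 5 s.f.
The fewest is 2 significant figures, from 0.58 m.

0.58 m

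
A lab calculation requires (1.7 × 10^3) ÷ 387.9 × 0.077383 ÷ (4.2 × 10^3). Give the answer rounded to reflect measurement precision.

8.1 × 10^-5

(1.7 × 10^3) ÷ 387.9 × 0.077383 ÷ (4.2 × 10^3) = 0.0000807468174174…
Multiplication/division keeps the fewest significant figures: 1.7 × 10^3 → 2 s.f., 387.9 → 4 s.f., 0.077383 → 5 s.f., 4.2 × 10^3 → 2 s.f.; limit is 2.
Rounded to 2 significant figures: 8.1 × 10^-5.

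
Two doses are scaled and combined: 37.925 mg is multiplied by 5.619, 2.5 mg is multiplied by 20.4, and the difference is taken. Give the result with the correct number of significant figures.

162 mg

37.925 × 5.619 = 213.100575 → 213.1 mg (4 s.f., last digit at the 10^-1 place).
2.5 × 20.4 = 51 → 51 mg (2 s.f., last digit at the 10^0 place).
Difference: 162.100575 mg; keep the coarser place, 10^0.
Result: 162 mg.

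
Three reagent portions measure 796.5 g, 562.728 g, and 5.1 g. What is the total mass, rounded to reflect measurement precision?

1.3643 × 10^3 g

796.5 g + 562.728 g + 5.1 g = 1364.328 g.
Addition/subtraction keeps the fewest decimal places: 796.5 → 1 decimal place, 562.728 → 3 decimal places, 5.1 → 1 decimal place; limit is 1.
Rounded to 1 decimal place: 1.3643 × 10^3 g.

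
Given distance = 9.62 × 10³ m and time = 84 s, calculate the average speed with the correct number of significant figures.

1.1 × 10² m/s

average speed = 9.62 × 10³ m ÷ 84 s = 114.523809524… m/s.
9.62 × 10³ has 3 significant figures; 84 has 2.
Division/multiplication keeps the fewest: 2 significant figures.
Rounded: 1.1 × 10² m/s.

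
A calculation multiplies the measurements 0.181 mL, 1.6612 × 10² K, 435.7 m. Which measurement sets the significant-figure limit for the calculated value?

0.181 mL → 3 s.f.; 1.6612 × 10² K → 5 s.f.; 435.7 m → 4 s.f.
The fewest is 3 significant figures, from 0.181 mL.

0.181 mL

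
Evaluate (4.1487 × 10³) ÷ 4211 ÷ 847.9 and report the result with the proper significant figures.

(4.1487 × 10³) ÷ 4211 ÷ 847.9 = 0.00116193585846…
Multiplication/division keeps the fewest significant figures: 4.1487 × 10³ → 5 s.f., 4211 → 4 s.f., 847.9 → 4 s.f.; limit is 4.
Rounded to 4 significant figures: 0.001162.

0.001162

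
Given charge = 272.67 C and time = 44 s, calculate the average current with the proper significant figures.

average current = 272.67 C ÷ 44 s = 6.19704545455… A.
272.67 has 5 significant figures; 44 has 2.
Division/multiplication keeps the fewest: 2 significant figures.
Rounded: 6.2 A.

6.2 A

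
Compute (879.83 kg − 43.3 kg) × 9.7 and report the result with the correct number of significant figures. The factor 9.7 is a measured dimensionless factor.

879.83 kg − 43.3 kg = 836.53 kg; the difference is limited to 1 decimal place (4 s.f.).
Carrying full precision, 836.53 × 9.7 = 8114.341 kg; 9.7 has 2 s.f., so the result keeps min(4, 2) = 2 s.f.
Rounded to 2 significant figures: 8.1 × 10³ kg.

8.1 × 10³ kg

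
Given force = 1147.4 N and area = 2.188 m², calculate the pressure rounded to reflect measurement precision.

524.4 Pa

pressure = 1147.4 N ÷ 2.188 m² = 524.405850091… Pa.
1147.4 has 5 significant figures; 2.188 has 4.
Division/multiplication keeps the fewest: 4 significant figures.
Rounded: 524.4 Pa.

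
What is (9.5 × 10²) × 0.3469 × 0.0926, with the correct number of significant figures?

(9.5 × 10²) × 0.3469 × 0.0926 = 30.516793
Multiplication/division keeps the fewest significant figures: 9.5 × 10² → 2 s.f., 0.3469 → 4 s.f., 0.0926 → 3 s.f.; limit is 2.
Rounded to 2 significant figures: 31.

31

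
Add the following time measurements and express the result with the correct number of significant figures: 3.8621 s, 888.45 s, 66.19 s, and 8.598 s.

967.10 s

3.8621 s + 888.45 s + 66.19 s + 8.598 s = 967.1001 s.
Addition/subtraction keeps the fewest decimal places: 3.8621 → 4 decimal places, 888.45 → 2 decimal places, 66.19 → 2 decimal places, 8.598 → 3 decimal places; limit is 2.
Rounded to 2 decimal places: 967.10 s.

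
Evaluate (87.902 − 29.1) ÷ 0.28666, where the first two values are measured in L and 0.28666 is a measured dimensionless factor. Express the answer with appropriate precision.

205 L

87.902 L − 29.1 L = 58.802 L; the difference is limited to 1 decimal place (3 s.f.).
Carrying full precision, 58.802 ÷ 0.28666 = 205.128026233… L; 0.28666 has 5 s.f., so the result keeps min(3, 5) = 3 s.f.
Rounded to 3 significant figures: 205 L.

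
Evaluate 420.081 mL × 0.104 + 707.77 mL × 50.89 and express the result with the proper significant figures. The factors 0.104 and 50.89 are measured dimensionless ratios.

420.081 × 0.104 = 43.688424 → 43.7 mL (3 s.f., last digit at the 10^-1 place).
707.77 × 50.89 = 36018.4153 → 3.602 × 10⁴ mL (4 s.f., last digit at the 10^1 place).
Sum: 36062.103724 mL; keep the coarser place, 10^1.
Result: 3.606 × 10⁴ mL.

3.606 × 10⁴ mL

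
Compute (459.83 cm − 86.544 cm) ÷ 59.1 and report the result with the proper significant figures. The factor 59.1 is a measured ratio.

459.83 cm − 86.544 cm = 373.286 cm; the difference is limited to 2 decimal places (5 s.f.).
Carrying full precision, 373.286 ÷ 59.1 = 6.31617597293… cm; 59.1 has 3 s.f., so the result keeps min(5, 3) = 3 s.f.
Rounded to 3 significant figures: 6.32 cm.

6.32 cm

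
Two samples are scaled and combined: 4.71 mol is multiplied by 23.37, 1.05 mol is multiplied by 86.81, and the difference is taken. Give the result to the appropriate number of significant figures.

4.71 × 23.37 = 110.0727 → 1.10 × 10² mol (3 s.f., last digit at the 10^0 place).
1.05 × 86.81 = 91.1505 → 91.2 mol (3 s.f., last digit at the 10^-1 place).
Difference: 18.9222 mol; keep the coarser place, 10^0.
Result: 19 mol.

19 mol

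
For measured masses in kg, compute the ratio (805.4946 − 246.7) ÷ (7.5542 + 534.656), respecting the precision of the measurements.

1.031

805.4946 − 246.7 = 558.7946, limited to 1 d.p. → 4 s.f.; 7.5542 + 534.656 = 542.2102, limited to 3 d.p. → 6 s.f.
Carrying full precision, 558.7946 ÷ 542.2102 = 1.03058666178…; keep min(4, 6) = 4 s.f.
Rounded to 4 significant figures: 1.031.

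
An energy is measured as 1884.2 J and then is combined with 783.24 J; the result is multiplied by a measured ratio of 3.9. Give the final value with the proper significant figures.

1.0 × 10⁴ J

1884.2 J + 783.24 J = 2667.44 J; the sum is limited to 1 decimal place (5 s.f.).
Carrying full precision, 2667.44 × 3.9 = 10403.016 J; 3.9 has 2 s.f., so the result keeps min(5, 2) = 2 s.f.
Rounded to 2 significant figures: 1.0 × 10⁴ J.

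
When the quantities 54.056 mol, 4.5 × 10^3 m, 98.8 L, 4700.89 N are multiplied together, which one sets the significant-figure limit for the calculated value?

4.5 × 10^3 m

54.056 mol → 5 s.f.; 4.5 × 10^3 m → 2 s.f.; 98.8 L → 3 s.f.; 4700.89 N → 6 s.f.
The fewest is 2 significant figures, from 4.5 × 10^3 m.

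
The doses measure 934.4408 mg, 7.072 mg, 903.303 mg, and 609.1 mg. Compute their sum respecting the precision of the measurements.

934.4408 mg + 7.072 mg + 903.303 mg + 609.1 mg = 2453.9158 mg.
Addition/subtraction keeps the fewest decimal places: 934.4408 → 4 decimal places, 7.072 → 3 decimal places, 903.303 → 3 decimal places, 609.1 → 1 decimal place; limit is 1.
Rounded to 1 decimal place: 2.4539 × 10^3 mg.

2.4539 × 10^3 mg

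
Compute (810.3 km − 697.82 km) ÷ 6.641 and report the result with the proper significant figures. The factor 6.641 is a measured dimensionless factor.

16.94 km

810.3 km − 697.82 km = 112.48 km; the difference is limited to 1 decimal place (4 s.f.).
Carrying full precision, 112.48 ÷ 6.641 = 16.9372082518… km; 6.641 has 4 s.f., so the result keeps min(4, 4) = 4 s.f.
Rounded to 4 significant figures: 16.94 km.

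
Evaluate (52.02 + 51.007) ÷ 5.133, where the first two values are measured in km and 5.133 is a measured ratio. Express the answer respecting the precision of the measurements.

20.07 km

52.02 km + 51.007 km = 103.027 km; the sum is limited to 2 decimal places (5 s.f.).
Carrying full precision, 103.027 ÷ 5.133 = 20.0714981492… km; 5.133 has 4 s.f., so the result keeps min(5, 4) = 4 s.f.
Rounded to 4 significant figures: 20.07 km.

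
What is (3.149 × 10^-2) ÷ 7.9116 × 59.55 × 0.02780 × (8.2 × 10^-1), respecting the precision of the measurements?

(3.149 × 10^-2) ÷ 7.9116 × 59.55 × 0.02780 × (8.2 × 10^-1) = 0.00540317150538…
Multiplication/division keeps the fewest significant figures: 3.149 × 10^-2 → 4 s.f., 7.9116 → 5 s.f., 59.55 → 4 s.f., 0.02780 → 4 s.f., 8.2 × 10^-1 → 2 s.f.; limit is 2.
Rounded to 2 significant figures: 0.0054.

0.0054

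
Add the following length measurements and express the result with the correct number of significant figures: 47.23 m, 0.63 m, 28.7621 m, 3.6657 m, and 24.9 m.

47.23 m + 0.63 m + 28.7621 m + 3.6657 m + 24.9 m = 105.1878 m.
Addition/subtraction keeps the fewest decimal places: 47.23 → 2 decimal places, 0.63 → 2 decimal places, 28.7621 → 4 decimal places, 3.6657 → 4 decimal places, 24.9 → 1 decimal place; limit is 1.
Rounded to 1 decimal place: 105.2 m.

105.2 m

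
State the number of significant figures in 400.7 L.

4

400.7: zeros between nonzero digits are significant.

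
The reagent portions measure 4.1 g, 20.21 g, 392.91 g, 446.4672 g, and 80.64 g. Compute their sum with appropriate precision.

9.443 × 10^2 g

4.1 g + 20.21 g + 392.91 g + 446.4672 g + 80.64 g = 944.3272 g.
Addition/subtraction keeps the fewest decimal places: 4.1 → 1 decimal place, 20.21 → 2 decimal places, 392.91 → 2 decimal places, 446.4672 → 4 decimal places, 80.64 → 2 decimal places; limit is 1.
Rounded to 1 decimal place: 9.443 × 10^2 g.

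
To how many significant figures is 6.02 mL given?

6.02: zeros between nonzero digits are significant.

3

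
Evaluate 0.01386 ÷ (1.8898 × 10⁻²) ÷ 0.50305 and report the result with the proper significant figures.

0.01386 ÷ (1.8898 × 10⁻²) ÷ 0.50305 = 1.45792852193…
Multiplication/division keeps the fewest significant figures: 0.01386 → 4 s.f., 1.8898 × 10⁻² → 5 s.f., 0.50305 → 5 s.f.; limit is 4.
Rounded to 4 significant figures: 1.458.

1.458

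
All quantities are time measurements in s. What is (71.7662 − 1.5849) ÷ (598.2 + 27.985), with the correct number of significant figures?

71.7662 − 1.5849 = 70.1813, limited to 4 d.p. → 6 s.f.; 598.2 + 27.985 = 626.185, limited to 1 d.p. → 4 s.f.
Carrying full precision, 70.1813 ÷ 626.185 = 0.112077580907…; keep min(6, 4) = 4 s.f.
Rounded to 4 significant figures: 0.1121.

0.1121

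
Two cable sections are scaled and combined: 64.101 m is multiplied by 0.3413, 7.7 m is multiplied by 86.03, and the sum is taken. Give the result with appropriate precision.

64.101 × 0.3413 = 21.8776713 → 21.88 m (4 s.f., last digit at the 10^-2 place).
7.7 × 86.03 = 662.431 → 6.6 × 10^2 m (2 s.f., last digit at the 10^1 place).
Sum: 684.3086713 m; keep the coarser place, 10^1.
Result: 6.8 × 10^2 m.

6.8 × 10^2 m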